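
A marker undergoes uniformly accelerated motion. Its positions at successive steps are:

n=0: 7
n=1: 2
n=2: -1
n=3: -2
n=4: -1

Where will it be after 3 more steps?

First differences are -5, -3, -1, +1; their common second difference is +2 (constant acceleration).
step 5: -1 + 3 → 2
step 6: 2 + 5 → 7
step 7: 7 + 7 → 14

14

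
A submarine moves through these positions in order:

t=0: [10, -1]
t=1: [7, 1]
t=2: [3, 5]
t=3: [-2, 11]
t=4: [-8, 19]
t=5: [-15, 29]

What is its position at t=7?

First differences are [-3, +2], [-4, +4], [-5, +6], [-6, +8], [-7, +10]; their common second difference is [-1, +2] (constant acceleration).
step 6: [-15, 29] + [-8, +12] → [-23, 41]
step 7: [-23, 41] + [-9, +14] → [-32, 55]

[-32, 55]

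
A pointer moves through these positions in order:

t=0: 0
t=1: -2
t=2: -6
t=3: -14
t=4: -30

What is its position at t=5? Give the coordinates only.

-62

Step-to-step displacements: -2, -4, -8, -16; each is 2× the previous.
step 5: -30 − 32 → -62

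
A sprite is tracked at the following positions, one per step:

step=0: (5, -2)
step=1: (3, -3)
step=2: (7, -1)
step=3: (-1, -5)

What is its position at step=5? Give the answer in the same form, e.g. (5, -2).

(-17, -13)

Consecutive displacements (-2, -1), (+4, +2), (-8, -4) scale by a factor of -2 each step.
step 4: (-1, -5) + (+16, +8) → (15, 3)
step 5: (15, 3) + (-32, -16) → (-17, -13)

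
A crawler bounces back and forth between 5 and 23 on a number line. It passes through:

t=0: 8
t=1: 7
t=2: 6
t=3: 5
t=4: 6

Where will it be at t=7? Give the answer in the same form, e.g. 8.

9

The value travels 1 per step and bounces off the walls at 5 and 23.
  step 5: 6 → 7
  step 6: 7 → 8
  step 7: 8 → 9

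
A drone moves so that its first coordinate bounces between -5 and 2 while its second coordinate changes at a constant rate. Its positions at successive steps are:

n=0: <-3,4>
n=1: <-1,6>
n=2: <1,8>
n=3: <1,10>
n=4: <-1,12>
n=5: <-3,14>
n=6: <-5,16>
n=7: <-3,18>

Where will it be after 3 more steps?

The first coordinate travels 2 per step and bounces off the walls at -5 and 2.
  step 8: -3 → -1
  step 9: -1 → 1
  step 10: 1 → 1
The second coordinate changes by +2 each step: at step 10 it is 24.

<1,24>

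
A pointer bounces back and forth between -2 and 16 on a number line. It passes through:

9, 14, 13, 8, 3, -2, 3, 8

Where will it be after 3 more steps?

9

The value travels 5 per step and bounces off the walls at -2 and 16.
  step 8: 8 → 13
  step 9: 13 → 14
  step 10: 14 → 9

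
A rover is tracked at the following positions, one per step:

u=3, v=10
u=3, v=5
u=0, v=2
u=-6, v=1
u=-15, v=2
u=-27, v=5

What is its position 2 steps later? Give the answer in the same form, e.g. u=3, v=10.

First differences are (+0,-5), (-3,-3), (-6,-1), (-9,+1), (-12,+3); their common second difference is (-3,+2) (constant acceleration).
step 6: u=-27, v=5 + (-15,+5) → u=-42, v=10
step 7: u=-42, v=10 + (-18,+7) → u=-60, v=17

u=-60, v=17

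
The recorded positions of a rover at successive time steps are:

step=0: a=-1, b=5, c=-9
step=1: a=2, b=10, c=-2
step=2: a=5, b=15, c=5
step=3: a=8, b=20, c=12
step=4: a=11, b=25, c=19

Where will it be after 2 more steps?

Constant displacement of (+3,+5,+7) per step.
step 5: a=11, b=25, c=19 + (+3,+5,+7) → a=14, b=30, c=26
step 6: a=14, b=30, c=26 + (+3,+5,+7) → a=17, b=35, c=33

a=17, b=35, c=33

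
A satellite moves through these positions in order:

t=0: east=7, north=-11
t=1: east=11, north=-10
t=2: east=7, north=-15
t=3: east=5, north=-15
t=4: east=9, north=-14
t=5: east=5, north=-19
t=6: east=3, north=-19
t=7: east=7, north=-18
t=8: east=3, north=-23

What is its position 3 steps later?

Step-to-step displacements: (+4,+1), (-4,-5), (-2,+0), (+4,+1), (-4,-5), (-2,+0), (+4,+1), (-4,-5) — a repeating cycle of length 3.
step 9: apply (-2,+0) → east=1, north=-23
step 10: apply (+4,+1) → east=5, north=-22
step 11: apply (-4,-5) → east=1, north=-27

east=1, north=-27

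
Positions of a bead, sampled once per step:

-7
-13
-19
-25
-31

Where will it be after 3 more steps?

The position changes by -6 every step.
step 5: -31 − 6 → -37
step 6: -37 − 6 → -43
step 7: -43 − 6 → -49

-49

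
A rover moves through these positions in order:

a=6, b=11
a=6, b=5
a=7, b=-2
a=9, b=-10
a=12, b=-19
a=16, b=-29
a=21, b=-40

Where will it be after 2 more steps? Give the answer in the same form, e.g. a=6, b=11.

a=34, b=-65

Successive displacements: (+0, -6), (+1, -7), (+2, -8), (+3, -9), (+4, -10), (+5, -11) — each changes by (+1, -1).
step 7: a=21, b=-40 + (+6, -12) → a=27, b=-52
step 8: a=27, b=-52 + (+7, -13) → a=34, b=-65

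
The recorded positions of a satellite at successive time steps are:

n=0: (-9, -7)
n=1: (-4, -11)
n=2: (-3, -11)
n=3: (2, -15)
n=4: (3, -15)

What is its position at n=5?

(8, -19)

The moves between consecutive positions are (+5, -4), (+1, +0), (+5, -4), (+1, +0); they repeat the 2-cycle [(+5, -4), (+1, +0)].
step 5: apply (+5, -4) → (8, -19)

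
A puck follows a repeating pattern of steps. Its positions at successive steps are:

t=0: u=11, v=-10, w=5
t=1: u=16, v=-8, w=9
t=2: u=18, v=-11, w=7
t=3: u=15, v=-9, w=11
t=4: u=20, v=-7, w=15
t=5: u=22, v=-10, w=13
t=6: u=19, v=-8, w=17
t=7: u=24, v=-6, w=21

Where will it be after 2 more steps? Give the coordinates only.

The moves between consecutive positions are (+5, +2, +4), (+2, -3, -2), (-3, +2, +4), (+5, +2, +4), (+2, -3, -2), (-3, +2, +4), (+5, +2, +4); they repeat the 3-cycle [(+5, +2, +4), (+2, -3, -2), (-3, +2, +4)].
step 8: apply (+2, -3, -2) → u=26, v=-9, w=19
step 9: apply (-3, +2, +4) → u=23, v=-7, w=23

u=23, v=-7, w=23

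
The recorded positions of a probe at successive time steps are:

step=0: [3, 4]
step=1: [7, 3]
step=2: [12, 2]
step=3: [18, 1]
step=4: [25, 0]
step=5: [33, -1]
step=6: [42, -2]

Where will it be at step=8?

[63, -4]

Successive displacements: [+4, -1], [+5, -1], [+6, -1], [+7, -1], [+8, -1], [+9, -1] — each changes by [+1, +0].
step 7: [42, -2] + [+10, -1] → [52, -3]
step 8: [52, -3] + [+11, -1] → [63, -4]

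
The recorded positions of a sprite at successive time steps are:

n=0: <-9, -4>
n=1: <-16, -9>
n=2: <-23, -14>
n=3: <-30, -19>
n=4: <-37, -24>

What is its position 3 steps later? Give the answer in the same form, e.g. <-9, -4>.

Constant displacement of <-7, -5> per step.
step 5: <-37, -24> + <-7, -5> → <-44, -29>
step 6: <-44, -29> + <-7, -5> → <-51, -34>
step 7: <-51, -34> + <-7, -5> → <-58, -39>

<-58, -39>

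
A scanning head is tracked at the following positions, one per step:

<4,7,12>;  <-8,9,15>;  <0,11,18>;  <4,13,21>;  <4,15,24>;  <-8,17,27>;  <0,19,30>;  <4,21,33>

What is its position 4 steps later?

First: cycles through 4, -8, 0, 4 every 4 steps. Step 11 lands at position 3 of the cycle → 4.
Second: linear, +2 per step → 29 at step 11.
Third: linear, +3 per step → 45 at step 11.

<4,29,45>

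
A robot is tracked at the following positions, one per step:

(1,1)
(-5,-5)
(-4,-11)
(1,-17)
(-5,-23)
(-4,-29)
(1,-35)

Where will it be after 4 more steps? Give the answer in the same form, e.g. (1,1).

The first coordinate repeats the cycle [1, -5, -4] with period 3; step 10 mod 3 = 1, giving -5.
The second coordinate changes by -6 each step, so at step 10 it is 1 + 10·(-6) = -59.

(-5,-59)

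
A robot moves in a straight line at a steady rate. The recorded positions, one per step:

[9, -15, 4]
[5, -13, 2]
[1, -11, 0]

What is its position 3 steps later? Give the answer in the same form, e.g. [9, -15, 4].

Each step adds [-4, +2, -2] to the position.
step 3: [1, -11, 0] + [-4, +2, -2] → [-3, -9, -2]
step 4: [-3, -9, -2] + [-4, +2, -2] → [-7, -7, -4]
step 5: [-7, -7, -4] + [-4, +2, -2] → [-11, -5, -6]

[-11, -5, -6]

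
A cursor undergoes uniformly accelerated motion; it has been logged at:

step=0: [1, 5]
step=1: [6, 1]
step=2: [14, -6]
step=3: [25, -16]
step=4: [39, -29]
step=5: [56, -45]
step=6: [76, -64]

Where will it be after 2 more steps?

Successive displacements: [+5, -4], [+8, -7], [+11, -10], [+14, -13], [+17, -16], [+20, -19] — each changes by [+3, -3].
step 7: [76, -64] + [+23, -22] → [99, -86]
step 8: [99, -86] + [+26, -25] → [125, -111]

[125, -111]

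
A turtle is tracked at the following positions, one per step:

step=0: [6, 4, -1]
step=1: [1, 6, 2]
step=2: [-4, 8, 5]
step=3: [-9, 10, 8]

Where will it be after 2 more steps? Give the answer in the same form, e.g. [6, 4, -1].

Constant displacement of [-5, +2, +3] per step.
step 4: [-9, 10, 8] + [-5, +2, +3] → [-14, 12, 11]
step 5: [-14, 12, 11] + [-5, +2, +3] → [-19, 14, 14]

[-19, 14, 14]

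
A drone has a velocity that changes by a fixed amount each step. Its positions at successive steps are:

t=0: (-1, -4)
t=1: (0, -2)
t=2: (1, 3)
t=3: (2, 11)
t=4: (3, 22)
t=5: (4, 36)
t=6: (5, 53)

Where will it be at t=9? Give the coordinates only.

(8, 122)

Taking differences between consecutive positions: (+1, +2), (+1, +5), (+1, +8), (+1, +11), (+1, +14), (+1, +17). These grow by (+0, +3) each step.
step 7: (5, 53) + (+1, +20) → (6, 73)
step 8: (6, 73) + (+1, +23) → (7, 96)
step 9: (7, 96) + (+1, +26) → (8, 122)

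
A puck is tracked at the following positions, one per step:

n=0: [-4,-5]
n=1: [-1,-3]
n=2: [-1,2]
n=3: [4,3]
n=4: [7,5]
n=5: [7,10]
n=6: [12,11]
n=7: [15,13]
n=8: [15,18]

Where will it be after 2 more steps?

[23,21]

Differencing gives [+3,+2], [+0,+5], [+5,+1], [+3,+2], [+0,+5], [+5,+1], [+3,+2], [+0,+5]. This is the pattern [+3,+2], [+0,+5], [+5,+1] repeated.
step 9: apply [+5,+1] → [20,19]
step 10: apply [+3,+2] → [23,21]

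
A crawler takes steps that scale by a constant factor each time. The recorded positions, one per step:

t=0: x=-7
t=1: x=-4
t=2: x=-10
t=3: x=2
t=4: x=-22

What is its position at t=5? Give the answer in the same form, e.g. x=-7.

The jumps are +3, -6, +12, -24 — a geometric progression with ratio -2.
step 5: -22 + 48 → x=26

x=26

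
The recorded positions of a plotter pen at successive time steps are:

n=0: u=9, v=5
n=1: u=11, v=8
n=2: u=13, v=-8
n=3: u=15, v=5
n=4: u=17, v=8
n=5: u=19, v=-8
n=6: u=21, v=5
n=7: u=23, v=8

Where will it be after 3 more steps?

u=29, v=8

U: linear, +2 per step → 29 at step 10.
V: cycles through 5, 8, -8 every 3 steps. Step 10 lands at position 1 of the cycle → 8.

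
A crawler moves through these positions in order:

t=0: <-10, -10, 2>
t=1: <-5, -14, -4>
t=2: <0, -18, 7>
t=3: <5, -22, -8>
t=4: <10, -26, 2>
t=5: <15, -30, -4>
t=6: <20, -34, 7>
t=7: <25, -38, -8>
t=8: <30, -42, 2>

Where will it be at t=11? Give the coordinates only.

First: linear, +5 per step → 45 at step 11.
Second: linear, -4 per step → -54 at step 11.
Third: cycles through 2, -4, 7, -8 every 4 steps. Step 11 lands at position 3 of the cycle → -8.

<45, -54, -8>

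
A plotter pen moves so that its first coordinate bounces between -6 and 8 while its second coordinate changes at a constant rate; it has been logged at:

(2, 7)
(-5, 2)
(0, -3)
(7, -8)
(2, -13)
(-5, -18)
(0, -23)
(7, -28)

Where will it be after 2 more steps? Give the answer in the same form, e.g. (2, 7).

The first coordinate travels 7 per step and bounces off the walls at -6 and 8.
  step 8: 7 → 2
  step 9: 2 → -5
The second coordinate changes by -5 each step: at step 9 it is -38.

(-5, -38)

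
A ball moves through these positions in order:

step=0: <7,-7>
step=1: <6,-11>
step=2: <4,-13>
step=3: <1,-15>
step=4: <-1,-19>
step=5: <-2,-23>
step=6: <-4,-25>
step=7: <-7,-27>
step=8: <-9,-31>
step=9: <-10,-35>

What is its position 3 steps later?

The moves between consecutive positions are <-1,-4>, <-2,-2>, <-3,-2>, <-2,-4>, <-1,-4>, <-2,-2>, <-3,-2>, <-2,-4>, <-1,-4>; they repeat the 4-cycle [<-1,-4>, <-2,-2>, <-3,-2>, <-2,-4>].
step 10: apply <-2,-2> → <-12,-37>
step 11: apply <-3,-2> → <-15,-39>
step 12: apply <-2,-4> → <-17,-43>

<-17,-43>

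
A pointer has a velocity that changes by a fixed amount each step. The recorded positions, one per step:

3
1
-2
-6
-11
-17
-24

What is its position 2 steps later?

-41

Taking differences between consecutive positions: -2, -3, -4, -5, -6, -7. These grow by -1 each step.
step 7: -24 − 8 → -32
step 8: -32 − 9 → -41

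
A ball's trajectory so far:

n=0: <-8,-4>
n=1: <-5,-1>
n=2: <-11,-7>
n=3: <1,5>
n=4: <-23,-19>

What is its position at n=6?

Step-to-step displacements: <+3,+3>, <-6,-6>, <+12,+12>, <-24,-24>; each is -2× the previous.
step 5: <-23,-19> + <+48,+48> → <25,29>
step 6: <25,29> + <-96,-96> → <-71,-67>

<-71,-67>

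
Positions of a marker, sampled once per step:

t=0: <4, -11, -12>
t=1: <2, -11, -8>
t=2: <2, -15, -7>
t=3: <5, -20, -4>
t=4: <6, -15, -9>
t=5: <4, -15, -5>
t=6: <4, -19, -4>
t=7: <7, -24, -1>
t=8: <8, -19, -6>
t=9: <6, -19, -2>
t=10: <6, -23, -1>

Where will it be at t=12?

<10, -23, -3>

Step-to-step displacements: <-2, +0, +4>, <+0, -4, +1>, <+3, -5, +3>, <+1, +5, -5>, <-2, +0, +4>, <+0, -4, +1>, <+3, -5, +3>, <+1, +5, -5>, <-2, +0, +4>, <+0, -4, +1> — a repeating cycle of length 4.
step 11: apply <+3, -5, +3> → <9, -28, 2>
step 12: apply <+1, +5, -5> → <10, -23, -3>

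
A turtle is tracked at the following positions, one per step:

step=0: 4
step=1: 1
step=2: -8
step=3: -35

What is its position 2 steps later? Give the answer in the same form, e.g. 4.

-359

Consecutive displacements -3, -9, -27 scale by a factor of 3 each step.
step 4: -35 − 81 → -116
step 5: -116 − 243 → -359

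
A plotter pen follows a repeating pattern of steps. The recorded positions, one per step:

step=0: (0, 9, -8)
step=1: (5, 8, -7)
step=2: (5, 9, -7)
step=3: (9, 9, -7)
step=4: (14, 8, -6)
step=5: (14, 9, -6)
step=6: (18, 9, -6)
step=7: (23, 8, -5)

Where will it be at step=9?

(27, 9, -5)

Step-to-step displacements: (+5, -1, +1), (+0, +1, +0), (+4, +0, +0), (+5, -1, +1), (+0, +1, +0), (+4, +0, +0), (+5, -1, +1) — a repeating cycle of length 3.
step 8: apply (+0, +1, +0) → (23, 9, -5)
step 9: apply (+4, +0, +0) → (27, 9, -5)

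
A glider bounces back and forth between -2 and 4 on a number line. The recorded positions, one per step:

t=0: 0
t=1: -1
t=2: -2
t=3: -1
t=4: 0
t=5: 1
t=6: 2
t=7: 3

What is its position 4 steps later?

The value reflects between -2 and 4, moving 1 per step.
  step 8: 3 → 4
  step 9: 4 → 3
  step 10: 3 → 2
  step 11: 2 → 1

1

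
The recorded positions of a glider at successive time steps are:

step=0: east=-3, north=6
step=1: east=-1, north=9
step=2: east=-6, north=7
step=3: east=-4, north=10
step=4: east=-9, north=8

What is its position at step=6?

Step-to-step displacements: (+2,+3), (-5,-2), (+2,+3), (-5,-2) — a repeating cycle of length 2.
step 5: apply (+2,+3) → east=-7, north=11
step 6: apply (-5,-2) → east=-12, north=9

east=-12, north=9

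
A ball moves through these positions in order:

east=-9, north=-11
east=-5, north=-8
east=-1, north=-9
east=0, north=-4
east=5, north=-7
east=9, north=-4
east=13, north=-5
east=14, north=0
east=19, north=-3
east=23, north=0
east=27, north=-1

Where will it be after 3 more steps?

Differencing gives (+4,+3), (+4,-1), (+1,+5), (+5,-3), (+4,+3), (+4,-1), (+1,+5), (+5,-3), (+4,+3), (+4,-1). This is the pattern (+4,+3), (+4,-1), (+1,+5), (+5,-3) repeated.
step 11: apply (+1,+5) → east=28, north=4
step 12: apply (+5,-3) → east=33, north=1
step 13: apply (+4,+3) → east=37, north=4

east=37, north=4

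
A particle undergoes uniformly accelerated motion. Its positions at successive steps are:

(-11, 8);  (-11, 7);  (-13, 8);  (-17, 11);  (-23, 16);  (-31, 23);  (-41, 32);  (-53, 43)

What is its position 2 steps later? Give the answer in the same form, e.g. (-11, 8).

(-83, 71)

Successive displacements: (+0, -1), (-2, +1), (-4, +3), (-6, +5), (-8, +7), (-10, +9), (-12, +11) — each changes by (-2, +2).
step 8: (-53, 43) + (-14, +13) → (-67, 56)
step 9: (-67, 56) + (-16, +15) → (-83, 71)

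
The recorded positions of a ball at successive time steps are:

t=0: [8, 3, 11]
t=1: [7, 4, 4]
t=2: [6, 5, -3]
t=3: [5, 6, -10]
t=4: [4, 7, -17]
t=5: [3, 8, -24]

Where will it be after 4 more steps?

Each step adds [-1, +1, -7] to the position.
step 6: [3, 8, -24] + [-1, +1, -7] → [2, 9, -31]
step 7: [2, 9, -31] + [-1, +1, -7] → [1, 10, -38]
step 8: [1, 10, -38] + [-1, +1, -7] → [0, 11, -45]
step 9: [0, 11, -45] + [-1, +1, -7] → [-1, 12, -52]

[-1, 12, -52]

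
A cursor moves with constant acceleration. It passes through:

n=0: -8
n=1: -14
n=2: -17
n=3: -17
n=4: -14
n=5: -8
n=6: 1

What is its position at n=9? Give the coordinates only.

46

Successive displacements: -6, -3, +0, +3, +6, +9 — each changes by +3.
step 7: 1 + 12 → 13
step 8: 13 + 15 → 28
step 9: 28 + 18 → 46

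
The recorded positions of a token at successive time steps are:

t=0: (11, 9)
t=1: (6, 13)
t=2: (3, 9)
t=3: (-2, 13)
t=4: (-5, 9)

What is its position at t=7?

(-18, 13)

The moves between consecutive positions are (-5, +4), (-3, -4), (-5, +4), (-3, -4); they repeat the 2-cycle [(-5, +4), (-3, -4)].
step 5: apply (-5, +4) → (-10, 13)
step 6: apply (-3, -4) → (-13, 9)
step 7: apply (-5, +4) → (-18, 13)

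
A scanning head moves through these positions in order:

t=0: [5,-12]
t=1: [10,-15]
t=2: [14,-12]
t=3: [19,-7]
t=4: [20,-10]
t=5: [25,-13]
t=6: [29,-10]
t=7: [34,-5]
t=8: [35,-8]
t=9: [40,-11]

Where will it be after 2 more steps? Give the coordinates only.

Differencing gives [+5,-3], [+4,+3], [+5,+5], [+1,-3], [+5,-3], [+4,+3], [+5,+5], [+1,-3], [+5,-3]. This is the pattern [+5,-3], [+4,+3], [+5,+5], [+1,-3] repeated.
step 10: apply [+4,+3] → [44,-8]
step 11: apply [+5,+5] → [49,-3]

[49,-3]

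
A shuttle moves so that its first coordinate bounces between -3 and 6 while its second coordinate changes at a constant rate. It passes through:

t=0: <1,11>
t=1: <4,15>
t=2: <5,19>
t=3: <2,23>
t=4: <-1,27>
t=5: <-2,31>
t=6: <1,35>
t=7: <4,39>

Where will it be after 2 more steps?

The first coordinate reflects between -3 and 6, moving 3 per step.
  step 8: 4 → 5
  step 9: 5 → 2
The second coordinate changes by +4 each step: at step 9 it is 47.

<2,47>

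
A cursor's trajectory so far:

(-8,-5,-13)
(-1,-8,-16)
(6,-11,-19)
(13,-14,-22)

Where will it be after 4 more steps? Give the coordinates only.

Each step adds (+7,-3,-3) to the position.
step 4: (13,-14,-22) + (+7,-3,-3) → (20,-17,-25)
step 5: (20,-17,-25) + (+7,-3,-3) → (27,-20,-28)
step 6: (27,-20,-28) + (+7,-3,-3) → (34,-23,-31)
step 7: (34,-23,-31) + (+7,-3,-3) → (41,-26,-34)

(41,-26,-34)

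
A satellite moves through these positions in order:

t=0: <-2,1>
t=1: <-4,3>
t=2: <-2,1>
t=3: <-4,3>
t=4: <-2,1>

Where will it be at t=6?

Step-to-step displacements: <-2,+2>, <+2,-2>, <-2,+2>, <+2,-2>; each is -1× the previous.
step 5: <-2,1> + <-2,+2> → <-4,3>
step 6: <-4,3> + <+2,-2> → <-2,1>

<-2,1>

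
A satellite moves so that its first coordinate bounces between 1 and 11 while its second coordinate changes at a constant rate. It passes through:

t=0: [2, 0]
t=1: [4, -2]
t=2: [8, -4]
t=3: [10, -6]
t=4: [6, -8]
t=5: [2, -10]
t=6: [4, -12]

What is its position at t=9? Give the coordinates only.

[6, -18]

The first coordinate reflects between 1 and 11, moving 4 per step.
  step 7: 4 → 8
  step 8: 8 → 10
  step 9: 10 → 6
The second coordinate changes by -2 each step: at step 9 it is -18.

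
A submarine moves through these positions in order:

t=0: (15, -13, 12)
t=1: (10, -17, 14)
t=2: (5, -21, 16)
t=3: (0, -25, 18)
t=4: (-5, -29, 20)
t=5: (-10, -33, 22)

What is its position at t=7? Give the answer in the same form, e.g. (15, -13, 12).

(-20, -41, 26)

Constant displacement of (-5, -4, +2) per step.
step 6: (-10, -33, 22) + (-5, -4, +2) → (-15, -37, 24)
step 7: (-15, -37, 24) + (-5, -4, +2) → (-20, -41, 26)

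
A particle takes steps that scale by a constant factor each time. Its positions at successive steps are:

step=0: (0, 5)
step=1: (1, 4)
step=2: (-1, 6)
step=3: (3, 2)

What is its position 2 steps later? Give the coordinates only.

The jumps are (+1, -1), (-2, +2), (+4, -4) — a geometric progression with ratio -2.
step 4: (3, 2) + (-8, +8) → (-5, 10)
step 5: (-5, 10) + (+16, -16) → (11, -6)

(11, -6)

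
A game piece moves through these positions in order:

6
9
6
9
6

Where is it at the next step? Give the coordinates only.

9

Consecutive displacements +3, -3, +3, -3 scale by a factor of -1 each step.
step 5: 6 + 3 → 9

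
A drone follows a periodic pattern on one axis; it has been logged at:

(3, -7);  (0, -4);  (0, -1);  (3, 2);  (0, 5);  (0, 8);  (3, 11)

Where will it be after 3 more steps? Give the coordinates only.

First: cycles through 3, 0, 0 every 3 steps. Step 9 lands at position 0 of the cycle → 3.
Second: linear, +3 per step → 20 at step 9.

(3, 20)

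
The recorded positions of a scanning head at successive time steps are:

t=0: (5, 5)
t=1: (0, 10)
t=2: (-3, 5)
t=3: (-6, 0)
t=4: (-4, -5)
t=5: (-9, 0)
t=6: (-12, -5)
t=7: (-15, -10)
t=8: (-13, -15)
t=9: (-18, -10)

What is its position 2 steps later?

(-24, -20)

The moves between consecutive positions are (-5, +5), (-3, -5), (-3, -5), (+2, -5), (-5, +5), (-3, -5), (-3, -5), (+2, -5), (-5, +5); they repeat the 4-cycle [(-5, +5), (-3, -5), (-3, -5), (+2, -5)].
step 10: apply (-3, -5) → (-21, -15)
step 11: apply (-3, -5) → (-24, -20)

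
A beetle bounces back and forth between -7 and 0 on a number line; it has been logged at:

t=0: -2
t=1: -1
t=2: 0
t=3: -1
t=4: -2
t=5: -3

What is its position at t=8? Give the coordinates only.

The value travels 1 per step and bounces off the walls at -7 and 0.
  step 6: -3 → -4
  step 7: -4 → -5
  step 8: -5 → -6

-6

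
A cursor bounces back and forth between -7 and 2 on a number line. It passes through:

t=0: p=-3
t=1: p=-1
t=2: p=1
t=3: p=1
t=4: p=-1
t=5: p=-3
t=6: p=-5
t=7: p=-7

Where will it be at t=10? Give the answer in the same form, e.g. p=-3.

p=-1

The value reflects between -7 and 2, moving 2 per step.
  step 8: -7 → -5
  step 9: -5 → -3
  step 10: -3 → -1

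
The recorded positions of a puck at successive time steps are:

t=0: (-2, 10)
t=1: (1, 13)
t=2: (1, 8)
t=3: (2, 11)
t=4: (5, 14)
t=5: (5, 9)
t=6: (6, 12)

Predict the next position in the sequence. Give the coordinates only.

Step-to-step displacements: (+3, +3), (+0, -5), (+1, +3), (+3, +3), (+0, -5), (+1, +3) — a repeating cycle of length 3.
step 7: apply (+3, +3) → (9, 15)

(9, 15)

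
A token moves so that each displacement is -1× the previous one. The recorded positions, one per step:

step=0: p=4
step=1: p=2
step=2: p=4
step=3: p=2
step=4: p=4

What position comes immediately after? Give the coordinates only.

Consecutive displacements -2, +2, -2, +2 scale by a factor of -1 each step.
step 5: 4 − 2 → p=2

p=2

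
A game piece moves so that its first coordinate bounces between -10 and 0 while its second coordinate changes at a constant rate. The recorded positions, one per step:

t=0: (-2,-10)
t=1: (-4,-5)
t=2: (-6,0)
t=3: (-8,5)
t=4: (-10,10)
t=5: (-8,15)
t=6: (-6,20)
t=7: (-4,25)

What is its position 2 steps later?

(0,35)

The first coordinate reflects between -10 and 0, moving 2 per step.
  step 8: -4 → -2
  step 9: -2 → 0
The second coordinate changes by +5 each step: at step 9 it is 35.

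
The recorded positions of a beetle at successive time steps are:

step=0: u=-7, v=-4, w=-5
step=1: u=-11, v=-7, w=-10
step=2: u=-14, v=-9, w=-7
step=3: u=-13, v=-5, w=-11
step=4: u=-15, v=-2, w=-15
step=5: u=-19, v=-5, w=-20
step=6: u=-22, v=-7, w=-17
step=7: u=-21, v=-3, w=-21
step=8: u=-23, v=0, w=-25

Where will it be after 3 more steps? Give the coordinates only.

Step-to-step displacements: (-4, -3, -5), (-3, -2, +3), (+1, +4, -4), (-2, +3, -4), (-4, -3, -5), (-3, -2, +3), (+1, +4, -4), (-2, +3, -4) — a repeating cycle of length 4.
step 9: apply (-4, -3, -5) → u=-27, v=-3, w=-30
step 10: apply (-3, -2, +3) → u=-30, v=-5, w=-27
step 11: apply (+1, +4, -4) → u=-29, v=-1, w=-31

u=-29, v=-1, w=-31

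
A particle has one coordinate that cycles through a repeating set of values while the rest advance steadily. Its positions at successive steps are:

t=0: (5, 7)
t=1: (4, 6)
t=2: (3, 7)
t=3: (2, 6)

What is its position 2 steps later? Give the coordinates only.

The first coordinate changes by -1 each step, so at step 5 it is 5 + 5·(-1) = 0.
The second coordinate repeats the cycle [7, 6] with period 2; step 5 mod 2 = 1, giving 6.

(0, 6)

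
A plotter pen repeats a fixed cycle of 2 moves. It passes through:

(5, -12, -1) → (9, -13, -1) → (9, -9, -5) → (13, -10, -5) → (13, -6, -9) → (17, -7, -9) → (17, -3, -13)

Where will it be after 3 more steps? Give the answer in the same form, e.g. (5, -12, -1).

The moves between consecutive positions are (+4, -1, +0), (+0, +4, -4), (+4, -1, +0), (+0, +4, -4), (+4, -1, +0), (+0, +4, -4); they repeat the 2-cycle [(+4, -1, +0), (+0, +4, -4)].
step 7: apply (+4, -1, +0) → (21, -4, -13)
step 8: apply (+0, +4, -4) → (21, 0, -17)
step 9: apply (+4, -1, +0) → (25, -1, -17)

(25, -1, -17)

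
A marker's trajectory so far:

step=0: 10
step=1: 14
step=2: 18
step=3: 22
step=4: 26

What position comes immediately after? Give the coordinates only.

30

Constant displacement of +4 per step.
step 5: 26 + 4 → 30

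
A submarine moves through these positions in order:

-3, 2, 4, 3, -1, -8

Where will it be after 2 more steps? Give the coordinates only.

Taking differences between consecutive positions: +5, +2, -1, -4, -7. These grow by -3 each step.
step 6: -8 − 10 → -18
step 7: -18 − 13 → -31

-31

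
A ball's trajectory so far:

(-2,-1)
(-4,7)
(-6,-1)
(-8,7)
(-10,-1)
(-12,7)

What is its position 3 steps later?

First: linear, -2 per step → -18 at step 8.
Second: cycles through -1, 7 every 2 steps. Step 8 lands at position 0 of the cycle → -1.

(-18,-1)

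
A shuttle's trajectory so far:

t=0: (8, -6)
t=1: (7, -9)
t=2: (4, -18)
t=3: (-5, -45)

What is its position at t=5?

(-113, -369)

The jumps are (-1, -3), (-3, -9), (-9, -27) — a geometric progression with ratio 3.
step 4: (-5, -45) + (-27, -81) → (-32, -126)
step 5: (-32, -126) + (-81, -243) → (-113, -369)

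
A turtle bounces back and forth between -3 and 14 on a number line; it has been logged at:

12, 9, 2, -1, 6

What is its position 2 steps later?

8

The value reflects between -3 and 14, moving 7 per step.
  step 5: 6 → 13
  step 6: 13 → 8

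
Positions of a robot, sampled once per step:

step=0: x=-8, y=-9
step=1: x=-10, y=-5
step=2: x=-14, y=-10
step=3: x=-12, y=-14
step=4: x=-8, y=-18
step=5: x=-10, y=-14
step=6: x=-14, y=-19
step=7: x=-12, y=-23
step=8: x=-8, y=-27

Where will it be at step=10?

x=-14, y=-28

The moves between consecutive positions are (-2, +4), (-4, -5), (+2, -4), (+4, -4), (-2, +4), (-4, -5), (+2, -4), (+4, -4); they repeat the 4-cycle [(-2, +4), (-4, -5), (+2, -4), (+4, -4)].
step 9: apply (-2, +4) → x=-10, y=-23
step 10: apply (-4, -5) → x=-14, y=-28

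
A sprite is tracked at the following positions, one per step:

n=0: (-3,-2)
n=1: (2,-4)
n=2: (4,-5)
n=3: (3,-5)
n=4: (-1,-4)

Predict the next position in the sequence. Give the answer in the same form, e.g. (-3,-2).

(-8,-2)

Taking differences between consecutive positions: (+5,-2), (+2,-1), (-1,+0), (-4,+1). These grow by (-3,+1) each step.
step 5: (-1,-4) + (-7,+2) → (-8,-2)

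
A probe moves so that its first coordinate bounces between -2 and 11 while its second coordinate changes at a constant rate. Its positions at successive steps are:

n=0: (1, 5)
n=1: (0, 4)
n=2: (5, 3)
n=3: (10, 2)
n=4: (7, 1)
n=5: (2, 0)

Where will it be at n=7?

(4, -2)

The first coordinate travels 5 per step and bounces off the walls at -2 and 11.
  step 6: 2 → -1
  step 7: -1 → 4
The second coordinate changes by -1 each step: at step 7 it is -2.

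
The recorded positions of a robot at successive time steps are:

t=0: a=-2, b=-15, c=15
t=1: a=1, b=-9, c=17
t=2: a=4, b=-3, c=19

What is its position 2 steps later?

Constant displacement of (+3, +6, +2) per step.
step 3: a=4, b=-3, c=19 + (+3, +6, +2) → a=7, b=3, c=21
step 4: a=7, b=3, c=21 + (+3, +6, +2) → a=10, b=9, c=23

a=10, b=9, c=23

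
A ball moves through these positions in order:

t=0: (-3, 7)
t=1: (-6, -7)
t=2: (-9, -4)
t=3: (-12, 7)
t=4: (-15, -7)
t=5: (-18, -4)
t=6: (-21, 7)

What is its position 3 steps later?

(-30, 7)

First: linear, -3 per step → -30 at step 9.
Second: cycles through 7, -7, -4 every 3 steps. Step 9 lands at position 0 of the cycle → 7.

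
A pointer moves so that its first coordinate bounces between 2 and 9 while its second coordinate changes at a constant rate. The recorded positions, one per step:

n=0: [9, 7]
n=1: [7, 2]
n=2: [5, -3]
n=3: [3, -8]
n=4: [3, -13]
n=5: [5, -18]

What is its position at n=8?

[7, -33]

The first coordinate reflects between 2 and 9, moving 2 per step.
  step 6: 5 → 7
  step 7: 7 → 9
  step 8: 9 → 7
The second coordinate changes by -5 each step: at step 8 it is -33.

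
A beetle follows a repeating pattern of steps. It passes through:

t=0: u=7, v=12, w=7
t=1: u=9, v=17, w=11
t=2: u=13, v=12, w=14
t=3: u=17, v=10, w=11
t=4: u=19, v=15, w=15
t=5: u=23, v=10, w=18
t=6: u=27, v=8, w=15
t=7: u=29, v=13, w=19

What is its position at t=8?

Differencing gives (+2, +5, +4), (+4, -5, +3), (+4, -2, -3), (+2, +5, +4), (+4, -5, +3), (+4, -2, -3), (+2, +5, +4). This is the pattern (+2, +5, +4), (+4, -5, +3), (+4, -2, -3) repeated.
step 8: apply (+4, -5, +3) → u=33, v=8, w=22

u=33, v=8, w=22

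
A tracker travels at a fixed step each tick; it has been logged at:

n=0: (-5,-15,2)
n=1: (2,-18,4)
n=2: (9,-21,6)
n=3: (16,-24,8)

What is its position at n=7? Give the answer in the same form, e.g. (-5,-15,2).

Each step adds (+7,-3,+2) to the position.
step 4: (16,-24,8) + (+7,-3,+2) → (23,-27,10)
step 5: (23,-27,10) + (+7,-3,+2) → (30,-30,12)
step 6: (30,-30,12) + (+7,-3,+2) → (37,-33,14)
step 7: (37,-33,14) + (+7,-3,+2) → (44,-36,16)

(44,-36,16)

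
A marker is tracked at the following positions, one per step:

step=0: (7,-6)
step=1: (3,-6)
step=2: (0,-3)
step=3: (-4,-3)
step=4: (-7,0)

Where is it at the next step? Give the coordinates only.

(-11,0)

Differencing gives (-4,+0), (-3,+3), (-4,+0), (-3,+3). This is the pattern (-4,+0), (-3,+3) repeated.
step 5: apply (-4,+0) → (-11,0)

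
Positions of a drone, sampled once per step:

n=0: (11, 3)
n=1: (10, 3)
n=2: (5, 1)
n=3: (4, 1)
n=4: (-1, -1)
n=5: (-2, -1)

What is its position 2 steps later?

The moves between consecutive positions are (-1, +0), (-5, -2), (-1, +0), (-5, -2), (-1, +0); they repeat the 2-cycle [(-1, +0), (-5, -2)].
step 6: apply (-5, -2) → (-7, -3)
step 7: apply (-1, +0) → (-8, -3)

(-8, -3)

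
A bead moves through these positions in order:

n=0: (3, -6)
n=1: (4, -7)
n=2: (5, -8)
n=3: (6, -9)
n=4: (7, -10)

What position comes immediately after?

(8, -11)

The position changes by (+1, -1) every step.
step 5: (7, -10) + (+1, -1) → (8, -11)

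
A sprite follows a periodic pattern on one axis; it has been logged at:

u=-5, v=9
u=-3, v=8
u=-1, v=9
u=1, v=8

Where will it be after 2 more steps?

The u coordinate changes by +2 each step, so at step 5 it is -5 + 5·(2) = 5.
The v coordinate repeats the cycle [9, 8] with period 2; step 5 mod 2 = 1, giving 8.

u=5, v=8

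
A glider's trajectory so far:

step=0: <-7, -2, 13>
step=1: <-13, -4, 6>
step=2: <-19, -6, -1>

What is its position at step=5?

The position changes by <-6, -2, -7> every step.
step 3: <-19, -6, -1> + <-6, -2, -7> → <-25, -8, -8>
step 4: <-25, -8, -8> + <-6, -2, -7> → <-31, -10, -15>
step 5: <-31, -10, -15> + <-6, -2, -7> → <-37, -12, -22>

<-37, -12, -22>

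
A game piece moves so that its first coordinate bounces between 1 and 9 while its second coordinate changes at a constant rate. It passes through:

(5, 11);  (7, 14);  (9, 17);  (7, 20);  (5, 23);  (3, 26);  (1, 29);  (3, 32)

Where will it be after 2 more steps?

The first coordinate reflects between 1 and 9, moving 2 per step.
  step 8: 3 → 5
  step 9: 5 → 7
The second coordinate changes by +3 each step: at step 9 it is 38.

(7, 38)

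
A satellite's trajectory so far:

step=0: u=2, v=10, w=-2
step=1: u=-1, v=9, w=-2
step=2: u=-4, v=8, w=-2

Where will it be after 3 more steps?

u=-13, v=5, w=-2

Each step adds (-3, -1, +0) to the position.
step 3: u=-4, v=8, w=-2 + (-3, -1, +0) → u=-7, v=7, w=-2
step 4: u=-7, v=7, w=-2 + (-3, -1, +0) → u=-10, v=6, w=-2
step 5: u=-10, v=6, w=-2 + (-3, -1, +0) → u=-13, v=5, w=-2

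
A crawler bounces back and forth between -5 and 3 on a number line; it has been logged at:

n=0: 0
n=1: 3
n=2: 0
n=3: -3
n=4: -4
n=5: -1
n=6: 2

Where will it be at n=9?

-5

The value reflects between -5 and 3, moving 3 per step.
  step 7: 2 → 1
  step 8: 1 → -2
  step 9: -2 → -5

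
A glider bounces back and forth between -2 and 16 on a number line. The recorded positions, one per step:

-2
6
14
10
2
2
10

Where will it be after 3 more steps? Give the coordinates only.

The value reflects between -2 and 16, moving 8 per step.
  step 7: 10 → 14
  step 8: 14 → 6
  step 9: 6 → -2

-2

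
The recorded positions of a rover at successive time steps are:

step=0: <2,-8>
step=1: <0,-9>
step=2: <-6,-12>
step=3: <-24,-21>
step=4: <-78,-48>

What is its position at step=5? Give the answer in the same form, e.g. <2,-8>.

<-240,-129>

Step-to-step displacements: <-2,-1>, <-6,-3>, <-18,-9>, <-54,-27>; each is 3× the previous.
step 5: <-78,-48> + <-162,-81> → <-240,-129>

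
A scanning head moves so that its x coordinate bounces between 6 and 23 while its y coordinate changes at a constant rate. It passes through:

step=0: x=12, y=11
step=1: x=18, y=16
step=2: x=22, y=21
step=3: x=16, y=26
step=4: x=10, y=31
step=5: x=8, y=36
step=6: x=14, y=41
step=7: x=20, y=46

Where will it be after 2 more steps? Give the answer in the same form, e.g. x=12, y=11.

The x coordinate reflects between 6 and 23, moving 6 per step.
  step 8: 20 → 20
  step 9: 20 → 14
The y coordinate changes by +5 each step: at step 9 it is 56.

x=14, y=56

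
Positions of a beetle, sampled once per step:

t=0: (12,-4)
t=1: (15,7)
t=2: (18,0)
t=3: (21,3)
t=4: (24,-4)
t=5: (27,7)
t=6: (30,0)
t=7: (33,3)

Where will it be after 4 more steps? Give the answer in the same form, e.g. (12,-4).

The first coordinate changes by +3 each step, so at step 11 it is 12 + 11·(3) = 45.
The second coordinate repeats the cycle [-4, 7, 0, 3] with period 4; step 11 mod 4 = 3, giving 3.

(45,3)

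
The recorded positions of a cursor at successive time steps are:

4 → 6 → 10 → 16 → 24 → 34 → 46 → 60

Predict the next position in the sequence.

Successive displacements: +2, +4, +6, +8, +10, +12, +14 — each changes by +2.
step 8: 60 + 16 → 76

76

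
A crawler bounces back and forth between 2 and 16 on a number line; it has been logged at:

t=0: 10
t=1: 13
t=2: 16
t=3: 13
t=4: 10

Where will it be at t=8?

The value reflects between 2 and 16, moving 3 per step.
  step 5: 10 → 7
  step 6: 7 → 4
  step 7: 4 → 3
  step 8: 3 → 6

6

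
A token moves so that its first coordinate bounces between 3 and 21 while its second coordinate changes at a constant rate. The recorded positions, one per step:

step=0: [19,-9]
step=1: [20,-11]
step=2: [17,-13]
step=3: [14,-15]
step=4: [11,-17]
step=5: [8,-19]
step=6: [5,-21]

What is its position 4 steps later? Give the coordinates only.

[13,-29]

The first coordinate reflects between 3 and 21, moving 3 per step.
  step 7: 5 → 4
  step 8: 4 → 7
  step 9: 7 → 10
  step 10: 10 → 13
The second coordinate changes by -2 each step: at step 10 it is -29.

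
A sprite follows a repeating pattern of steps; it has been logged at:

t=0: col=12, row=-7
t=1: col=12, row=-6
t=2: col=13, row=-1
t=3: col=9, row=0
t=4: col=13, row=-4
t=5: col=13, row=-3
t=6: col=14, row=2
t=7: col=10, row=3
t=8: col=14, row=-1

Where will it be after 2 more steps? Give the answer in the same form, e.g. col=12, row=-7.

col=15, row=5

Differencing gives (+0, +1), (+1, +5), (-4, +1), (+4, -4), (+0, +1), (+1, +5), (-4, +1), (+4, -4). This is the pattern (+0, +1), (+1, +5), (-4, +1), (+4, -4) repeated.
step 9: apply (+0, +1) → col=14, row=0
step 10: apply (+1, +5) → col=15, row=5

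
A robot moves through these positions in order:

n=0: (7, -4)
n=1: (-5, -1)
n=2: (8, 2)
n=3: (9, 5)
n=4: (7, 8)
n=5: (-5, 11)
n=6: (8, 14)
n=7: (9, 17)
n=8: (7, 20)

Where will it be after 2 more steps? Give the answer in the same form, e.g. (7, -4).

First: cycles through 7, -5, 8, 9 every 4 steps. Step 10 lands at position 2 of the cycle → 8.
Second: linear, +3 per step → 26 at step 10.

(8, 26)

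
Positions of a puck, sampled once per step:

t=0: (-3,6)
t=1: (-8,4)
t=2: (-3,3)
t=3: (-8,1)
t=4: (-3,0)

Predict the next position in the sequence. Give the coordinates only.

The moves between consecutive positions are (-5,-2), (+5,-1), (-5,-2), (+5,-1); they repeat the 2-cycle [(-5,-2), (+5,-1)].
step 5: apply (-5,-2) → (-8,-2)

(-8,-2)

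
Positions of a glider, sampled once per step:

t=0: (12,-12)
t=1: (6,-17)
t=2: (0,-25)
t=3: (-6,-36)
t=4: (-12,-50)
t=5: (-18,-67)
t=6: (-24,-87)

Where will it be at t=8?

(-36,-136)

First differences are (-6,-5), (-6,-8), (-6,-11), (-6,-14), (-6,-17), (-6,-20); their common second difference is (+0,-3) (constant acceleration).
step 7: (-24,-87) + (-6,-23) → (-30,-110)
step 8: (-30,-110) + (-6,-26) → (-36,-136)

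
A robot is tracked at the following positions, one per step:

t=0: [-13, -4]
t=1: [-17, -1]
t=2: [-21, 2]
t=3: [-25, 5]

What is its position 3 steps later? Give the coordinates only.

Constant displacement of [-4, +3] per step.
step 4: [-25, 5] + [-4, +3] → [-29, 8]
step 5: [-29, 8] + [-4, +3] → [-33, 11]
step 6: [-33, 11] + [-4, +3] → [-37, 14]

[-37, 14]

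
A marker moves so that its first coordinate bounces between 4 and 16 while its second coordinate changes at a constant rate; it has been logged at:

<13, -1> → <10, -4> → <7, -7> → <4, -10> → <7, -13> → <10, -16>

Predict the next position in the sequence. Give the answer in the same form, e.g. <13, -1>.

<13, -19>

The first coordinate travels 3 per step and bounces off the walls at 4 and 16.
  step 6: 10 → 13
The second coordinate changes by -3 each step: at step 6 it is -19.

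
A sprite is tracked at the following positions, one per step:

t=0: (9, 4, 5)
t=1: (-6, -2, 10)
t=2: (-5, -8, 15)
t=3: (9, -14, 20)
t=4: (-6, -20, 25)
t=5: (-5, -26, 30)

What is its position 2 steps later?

The first coordinate repeats the cycle [9, -6, -5] with period 3; step 7 mod 3 = 1, giving -6.
The second coordinate changes by -6 each step, so at step 7 it is 4 + 7·(-6) = -38.
The third coordinate changes by +5 each step, so at step 7 it is 5 + 7·(5) = 40.

(-6, -38, 40)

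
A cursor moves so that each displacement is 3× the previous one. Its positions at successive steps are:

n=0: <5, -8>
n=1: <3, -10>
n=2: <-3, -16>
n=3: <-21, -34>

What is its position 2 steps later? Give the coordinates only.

<-237, -250>

Consecutive displacements <-2, -2>, <-6, -6>, <-18, -18> scale by a factor of 3 each step.
step 4: <-21, -34> + <-54, -54> → <-75, -88>
step 5: <-75, -88> + <-162, -162> → <-237, -250>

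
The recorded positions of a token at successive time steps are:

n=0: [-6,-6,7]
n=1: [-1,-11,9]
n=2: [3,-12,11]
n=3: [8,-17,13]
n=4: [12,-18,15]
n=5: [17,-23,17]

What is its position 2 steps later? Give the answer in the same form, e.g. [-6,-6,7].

[26,-29,21]

Differencing gives [+5,-5,+2], [+4,-1,+2], [+5,-5,+2], [+4,-1,+2], [+5,-5,+2]. This is the pattern [+5,-5,+2], [+4,-1,+2] repeated.
step 6: apply [+4,-1,+2] → [21,-24,19]
step 7: apply [+5,-5,+2] → [26,-29,21]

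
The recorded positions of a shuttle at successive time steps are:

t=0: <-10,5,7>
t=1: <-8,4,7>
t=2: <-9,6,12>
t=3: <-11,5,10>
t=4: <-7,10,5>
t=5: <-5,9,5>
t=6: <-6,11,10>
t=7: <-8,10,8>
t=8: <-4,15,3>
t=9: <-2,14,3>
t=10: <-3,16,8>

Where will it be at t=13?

Step-to-step displacements: <+2,-1,+0>, <-1,+2,+5>, <-2,-1,-2>, <+4,+5,-5>, <+2,-1,+0>, <-1,+2,+5>, <-2,-1,-2>, <+4,+5,-5>, <+2,-1,+0>, <-1,+2,+5> — a repeating cycle of length 4.
step 11: apply <-2,-1,-2> → <-5,15,6>
step 12: apply <+4,+5,-5> → <-1,20,1>
step 13: apply <+2,-1,+0> → <1,19,1>

<1,19,1>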